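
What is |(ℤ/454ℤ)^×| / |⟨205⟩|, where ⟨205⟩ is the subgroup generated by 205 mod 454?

By Lagrange's theorem, ord_454(205) divides φ(454) = φ(2)·φ(227) = 1·226 = 226 = 2 · 113.
Divisors of 226: 1, 2, 113, 226.
Compute 205^d (mod 454) for the divisors d until we hit 1:
205^1 ≡ 205
205^2 ≡ 257
205^113 ≡ 1
Thus |⟨205⟩| = ord(205) = 113.
Index = |(Z/454Z)^×| / |⟨205⟩| = 226 / 113 = 2.

2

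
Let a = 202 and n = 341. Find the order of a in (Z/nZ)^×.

5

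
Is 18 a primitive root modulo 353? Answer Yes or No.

No

φ(353) = 353 − 1 = 352 = 2^5 · 11.
An element g generates (Z/353Z)^× iff g^(352/q) ≢ 1 (mod 353) for each prime q ∈ {2, 11}.
18^176 ≡ 1 (mod 353)  [q = 2: ≡ 1 ✗]
18^32 ≡ 140 (mod 353)  [q = 11: ≢ 1 ✓]
Since 18^176 ≡ 1, the order of 18 divides 176 < 352, so 18 is not a primitive root.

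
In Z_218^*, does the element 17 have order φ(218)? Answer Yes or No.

φ(218) = φ(2)·φ(109) = 1·108 = 108 = 2^2 · 3^3.
An element g generates (Z/218Z)^× iff g^(108/q) ≢ 1 (mod 218) for each prime q ∈ {2, 3}.
17^54 ≡ 217 (mod 218)  [q = 2: ≢ 1 ✓]
17^36 ≡ 1 (mod 218)  [q = 3: ≡ 1 ✗]
17^36 ≡ 1 shows ord(17) | 36, strictly less than φ(218); not a primitive root.

No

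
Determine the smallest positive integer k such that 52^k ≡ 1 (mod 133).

18

By Lagrange's theorem, ord_133(52) divides φ(133) = φ(7·19) = (7−1)·(19−1) = 6·18 = 108 = 2^2 · 3^3.
Divisors of 108: 1, 2, 3, 4, 6, 9, 12, 18, 27, 36, 54, 108.
Test each divisor d:
52^1 ≡ 52 (mod 133)
52^2 ≡ 44 (mod 133)
52^3 ≡ 27 (mod 133)
52^4 ≡ 74 (mod 133)
52^6 ≡ 64 (mod 133)
52^9 ≡ 132 (mod 133)
52^12 ≡ 106 (mod 133)
52^18 ≡ 1 (mod 133) ✓
So ord_133(52) = 18.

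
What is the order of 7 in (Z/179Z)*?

The order of 7 must divide φ(179) = 179 − 1 = 178 = 2 · 89.
Divisors of 178: 1, 2, 89, 178.
Evaluate successive powers at the divisors of 178:
7^1 ≡ 7 (mod 179)
7^2 ≡ 49 (mod 179)
7^89 ≡ 178 (mod 179)
7^178 ≡ 1 (mod 179) ✓
So ord_179(7) = 178.

178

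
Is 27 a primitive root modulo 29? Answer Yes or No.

Yes

φ(29) = 29 − 1 = 28 = 2^2 · 7.
Test 27^(28/q) mod 29 for each prime factor q of 28:
27^14 ≡ 28 (mod 29)  [q = 2: ≢ 1 ✓]
27^4 ≡ 16 (mod 29)  [q = 7: ≢ 1 ✓]
None equal 1, so ord_29(27) = 28: 27 is a primitive root.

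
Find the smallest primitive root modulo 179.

2

φ(179) = 179 − 1 = 178 = 2 · 89.
g is a primitive root iff g^(178/q) ≢ 1 (mod 179) for each prime q ∈ {2, 89}.
g = 2: 2^89 ≡ 178; 2^2 ≡ 4 — none is 1, so 2 is a primitive root.
So 2 is the smallest generator of (Z/179Z)^×.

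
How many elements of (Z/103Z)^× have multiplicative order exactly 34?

φ(103) = 103 − 1 = 102 = 2 · 3 · 17.
In a cyclic group of order 102, there are φ(d) elements of order d for each divisor d of 102, and zero for non-divisors.
34 = 2 · 17 divides 102, and φ(34) = 16.

16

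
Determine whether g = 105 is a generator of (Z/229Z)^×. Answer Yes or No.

φ(229) = 229 − 1 = 228 = 2^2 · 3 · 19.
It suffices to check that the order of 105 is not a proper divisor of 228: compute 105^(228/q) for q ∈ {2, 3, 19}.
105^114 ≡ 228 (mod 229)  [q = 2: ≢ 1 ✓]
105^76 ≡ 94 (mod 229)  [q = 3: ≢ 1 ✓]
105^12 ≡ 27 (mod 229)  [q = 19: ≢ 1 ✓]
All checks pass, so 105 has order 228 and is a primitive root modulo 229.

Yes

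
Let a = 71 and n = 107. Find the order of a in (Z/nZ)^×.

106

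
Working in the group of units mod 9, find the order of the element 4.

3

By Lagrange's theorem, ord_9(4) divides φ(9) = φ(3^2) = 3·(3−1) = 6 = 2 · 3.
Divisors of 6: 1, 2, 3, 6.
Test each divisor d:
4^1 ≡ 4
4^2 ≡ 7
4^3 ≡ 1
The smallest such exponent is 3, so the order of 4 is 3.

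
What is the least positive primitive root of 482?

7

φ(482) = φ(2)·φ(241) = 1·240 = 240 = 2^4 · 3 · 5.
g is a primitive root iff g^(240/q) ≢ 1 (mod 482) for each prime q ∈ {2, 3, 5}.
g = 2: gcd(2, 482) = 2 > 1, not a unit — skip.
g = 3: 3^120 ≡ 1 — hits 1, so not a primitive root.
g = 4: gcd(4, 482) = 2 > 1, not a unit — skip.
g = 5: 5^120 ≡ 1 — hits 1, so not a primitive root.
g = 6: gcd(6, 482) = 2 > 1, not a unit — skip.
g = 7: 7^120 ≡ 481; 7^80 ≡ 15; 7^48 ≡ 91 — none is 1, so 7 is a primitive root.
So 7 is the smallest generator of (Z/482Z)^×.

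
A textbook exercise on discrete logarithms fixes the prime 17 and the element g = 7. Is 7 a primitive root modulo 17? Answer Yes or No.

φ(17) = 17 − 1 = 16 = 2^4.
Test 7^(16/q) mod 17 for each prime factor q of 16:
7^8 ≡ 16 (mod 17)  [q = 2: ≢ 1 ✓]
Every test exponent gives a nontrivial residue, hence 7 generates the full group.

Yes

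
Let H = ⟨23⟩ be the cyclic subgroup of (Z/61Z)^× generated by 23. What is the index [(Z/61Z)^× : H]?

3

By Lagrange's theorem, ord_61(23) divides φ(61) = 61 − 1 = 60 = 2^2 · 3 · 5.
Divisors of 60: 1, 2, 3, 4, 5, 6, 10, 12, 15, 20, 30, 60.
Test each divisor d:
23^1 ≡ 23
23^2 ≡ 41
23^3 ≡ 28
23^4 ≡ 34
23^5 ≡ 50
23^6 ≡ 52
23^10 ≡ 60
23^12 ≡ 20
23^15 ≡ 11
23^20 ≡ 1
The order of 23 is 20, so the subgroup it generates has 20 elements.
Index = |(Z/61Z)^×| / |⟨23⟩| = 60 / 20 = 3.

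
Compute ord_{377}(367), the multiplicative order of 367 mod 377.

ord(367) | φ(377) = φ(13·29) = (13−1)·(29−1) = 12·28 = 336 = 2^4 · 3 · 7.
Divisors of 336: 1, 2, 3, 4, 6, 7, 8, 12, 14, 16, 21, 24, 28, 42, 48, 56, 84, 112, 168, 336.
Check 367^d mod 377 for each divisor in increasing order:
367^1 ≡ 367
367^2 ≡ 100
367^3 ≡ 131
367^4 ≡ 198
367^6 ≡ 196
367^7 ≡ 302
367^8 ≡ 373
367^12 ≡ 339
367^14 ≡ 347
367^16 ≡ 16
367^21 ≡ 365
367^24 ≡ 313
367^28 ≡ 146
367^42 ≡ 144
367^48 ≡ 326
367^56 ≡ 204
367^84 ≡ 1
Hence ord(367) = 84.

84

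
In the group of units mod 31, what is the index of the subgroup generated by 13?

1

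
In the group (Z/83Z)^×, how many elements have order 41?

40

φ(83) = 83 − 1 = 82 = 2 · 41.
(Z/83Z)^× is cyclic (|G| = 82); a cyclic group of order m has exactly φ(d) elements of each order d | m, and none otherwise.
41 | 82, and φ(41) = 41 − 1 = 40.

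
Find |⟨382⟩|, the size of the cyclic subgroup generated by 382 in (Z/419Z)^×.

418

The order of 382 must divide φ(419) = 419 − 1 = 418 = 2 · 11 · 19.
Divisors of 418: 1, 2, 11, 19, 22, 38, 209, 418.
Check 382^d mod 419 for each divisor in increasing order:
382^1 ≡ 382
382^2 ≡ 112
382^11 ≡ 90
382^19 ≡ 85
382^22 ≡ 139
382^38 ≡ 102
382^209 ≡ 418
382^418 ≡ 1
The smallest such exponent is 418, so the order of 382 is 418.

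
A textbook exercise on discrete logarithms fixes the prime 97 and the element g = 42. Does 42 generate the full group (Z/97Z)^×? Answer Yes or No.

φ(97) = 97 − 1 = 96 = 2^5 · 3.
42 is a primitive root mod 97 iff 42^(φ(97)/q) ≢ 1 for every prime q | φ(97), i.e. q ∈ {2, 3}.
42^48 ≡ 96 (mod 97)  [q = 2: ≢ 1 ✓]
42^32 ≡ 1 (mod 97)  [q = 3: ≡ 1 ✗]
Since 42^32 ≡ 1, the order of 42 divides 32 < 96, so 42 is not a primitive root.

No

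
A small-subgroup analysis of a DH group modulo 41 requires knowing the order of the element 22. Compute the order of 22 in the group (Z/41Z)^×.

By Lagrange's theorem, ord_41(22) divides φ(41) = 41 − 1 = 40 = 2^3 · 5.
Divisors of 40: 1, 2, 4, 5, 8, 10, 20, 40.
Check 22^d mod 41 for each divisor in increasing order:
22^1 ≡ 22 (mod 41)
22^2 ≡ 33 (mod 41)
22^4 ≡ 23 (mod 41)
22^5 ≡ 14 (mod 41)
22^8 ≡ 37 (mod 41)
22^10 ≡ 32 (mod 41)
22^20 ≡ 40 (mod 41)
22^40 ≡ 1 (mod 41) ✓
Hence ord(22) = 40.

40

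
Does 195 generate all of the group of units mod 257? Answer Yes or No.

No

φ(257) = 257 − 1 = 256 = 2^8.
An element g generates (Z/257Z)^× iff g^(256/q) ≢ 1 (mod 257) for each prime q ∈ {2}.
195^128 ≡ 1 (mod 257)  [q = 2: ≡ 1 ✗]
195^128 ≡ 1 shows ord(195) | 128, strictly less than φ(257); not a primitive root.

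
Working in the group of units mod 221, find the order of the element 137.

The order of 137 must divide φ(221) = φ(13·17) = (13−1)·(17−1) = 12·16 = 192 = 2^6 · 3.
Divisors of 192: 1, 2, 3, 4, 6, 8, 12, 16, 24, 32, 48, 64, 96, 192.
Evaluate successive powers at the divisors of 192:
137^1 ≡ 137 (mod 221)
137^2 ≡ 205 (mod 221)
137^3 ≡ 18 (mod 221)
137^4 ≡ 35 (mod 221)
137^6 ≡ 103 (mod 221)
137^8 ≡ 120 (mod 221)
137^12 ≡ 1 (mod 221) ✓
The smallest such exponent is 12, so the order of 137 is 12.

12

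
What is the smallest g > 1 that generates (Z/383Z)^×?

5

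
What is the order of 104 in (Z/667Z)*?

44

ord(104) | φ(667) = φ(23·29) = (23−1)·(29−1) = 22·28 = 616 = 2^3 · 7 · 11.
Divisors of 616: 1, 2, 4, 7, 8, 11, 14, 22, 28, 44, 56, 77, 88, 154, 308, 616.
Test each divisor d:
104^1 ≡ 104
104^2 ≡ 144
104^4 ≡ 59
104^7 ≡ 476
104^8 ≡ 146
104^11 ≡ 70
104^14 ≡ 463
104^22 ≡ 231
104^28 ≡ 262
104^44 ≡ 1
The smallest such exponent is 44, so the order of 104 is 44.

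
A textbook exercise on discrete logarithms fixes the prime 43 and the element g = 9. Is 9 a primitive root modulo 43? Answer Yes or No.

No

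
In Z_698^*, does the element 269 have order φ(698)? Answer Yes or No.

φ(698) = φ(2)·φ(349) = 1·348 = 348 = 2^2 · 3 · 29.
An element g generates (Z/698Z)^× iff g^(348/q) ≢ 1 (mod 698) for each prime q ∈ {2, 3, 29}.
269^174 ≡ 1 (mod 698)  [q = 2: ≡ 1 ✗]
269^116 ≡ 1 (mod 698)  [q = 3: ≡ 1 ✗]
269^12 ≡ 459 (mod 698)  [q = 29: ≢ 1 ✓]
The check at q = 2 fails, so 269 generates a proper subgroup.

No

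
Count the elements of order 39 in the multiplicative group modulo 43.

0

φ(43) = 43 − 1 = 42 = 2 · 3 · 7.
In a cyclic group of order 42, there are φ(d) elements of order d for each divisor d of 42, and zero for non-divisors.
39 does not divide 42, so no element of (Z/43Z)^× has order 39.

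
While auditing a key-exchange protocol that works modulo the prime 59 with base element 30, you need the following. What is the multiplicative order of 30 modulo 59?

By Lagrange's theorem, ord_59(30) divides φ(59) = 59 − 1 = 58 = 2 · 29.
Divisors of 58: 1, 2, 29, 58.
Check 30^d mod 59 for each divisor in increasing order:
30^1 ≡ 30
30^2 ≡ 15
30^29 ≡ 58
30^58 ≡ 1
The smallest such exponent is 58, so the order of 30 is 58.

58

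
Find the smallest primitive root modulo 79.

φ(79) = 79 − 1 = 78 = 2 · 3 · 13.
g is a primitive root iff g^(78/q) ≢ 1 (mod 79) for each prime q ∈ {2, 3, 13}.
g = 2: 2^39 ≡ 1 — hits 1, so not a primitive root.
g = 3: 3^39 ≡ 78; 3^26 ≡ 23; 3^6 ≡ 18 — none is 1, so 3 is a primitive root.
The smallest primitive root modulo 79 is 3.

3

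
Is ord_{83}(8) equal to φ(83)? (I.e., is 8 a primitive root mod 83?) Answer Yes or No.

Yes

φ(83) = 83 − 1 = 82 = 2 · 41.
It suffices to check that the order of 8 is not a proper divisor of 82: compute 8^(82/q) for q ∈ {2, 41}.
8^41 ≡ 82 (mod 83)  [q = 2: ≢ 1 ✓]
8^2 ≡ 64 (mod 83)  [q = 41: ≢ 1 ✓]
Every test exponent gives a nontrivial residue, hence 8 generates the full group.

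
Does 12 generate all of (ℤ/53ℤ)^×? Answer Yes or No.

Yes

φ(53) = 53 − 1 = 52 = 2^2 · 13.
Test 12^(52/q) mod 53 for each prime factor q of 52:
12^26 ≡ 52 (mod 53)  [q = 2: ≢ 1 ✓]
12^4 ≡ 13 (mod 53)  [q = 13: ≢ 1 ✓]
All checks pass, so 12 has order 52 and is a primitive root modulo 53.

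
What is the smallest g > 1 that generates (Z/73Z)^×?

φ(73) = 73 − 1 = 72 = 2^3 · 3^2.
g is a primitive root iff g^(72/q) ≢ 1 (mod 73) for each prime q ∈ {2, 3}.
g = 2: 2^36 ≡ 1 — hits 1, so not a primitive root.
g = 3: 3^36 ≡ 1 — hits 1, so not a primitive root.
g = 4: 4^36 ≡ 1 — hits 1, so not a primitive root.
g = 5: 5^36 ≡ 72; 5^24 ≡ 8 — none is 1, so 5 is a primitive root.
The smallest primitive root modulo 73 is 5.

5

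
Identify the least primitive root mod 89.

3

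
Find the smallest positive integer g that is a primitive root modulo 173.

2

φ(173) = 173 − 1 = 172 = 2^2 · 43.
Test candidates g = 2, 3, … against the prime factors q ∈ {2, 43} of φ(173): g is a generator iff g^(172/q) ≢ 1 for every such q.
g = 2: 2^86 ≡ 172; 2^4 ≡ 16 — none is 1, so 2 is a primitive root.
The smallest primitive root modulo 173 is 2.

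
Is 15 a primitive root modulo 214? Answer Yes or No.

φ(214) = φ(2)·φ(107) = 1·106 = 106 = 2 · 53.
It suffices to check that the order of 15 is not a proper divisor of 106: compute 15^(106/q) for q ∈ {2, 53}.
15^53 ≡ 213 (mod 214)  [q = 2: ≢ 1 ✓]
15^2 ≡ 11 (mod 214)  [q = 53: ≢ 1 ✓]
All checks pass, so 15 has order 106 and is a primitive root modulo 214.

Yes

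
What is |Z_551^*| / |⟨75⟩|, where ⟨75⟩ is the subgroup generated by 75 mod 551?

126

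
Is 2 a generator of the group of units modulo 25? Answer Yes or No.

Yes

φ(25) = φ(5^2) = 5·(5−1) = 20 = 2^2 · 5.
An element g generates (Z/25Z)^× iff g^(20/q) ≢ 1 (mod 25) for each prime q ∈ {2, 5}.
2^10 ≡ 24 (mod 25)  [q = 2: ≢ 1 ✓]
2^4 ≡ 16 (mod 25)  [q = 5: ≢ 1 ✓]
None equal 1, so ord_25(2) = 20: 2 is a primitive root.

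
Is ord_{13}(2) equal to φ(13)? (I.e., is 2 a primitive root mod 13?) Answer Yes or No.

Yes

φ(13) = 13 − 1 = 12 = 2^2 · 3.
It suffices to check that the order of 2 is not a proper divisor of 12: compute 2^(12/q) for q ∈ {2, 3}.
2^6 ≡ 12 (mod 13)  [q = 2: ≢ 1 ✓]
2^4 ≡ 3 (mod 13)  [q = 3: ≢ 1 ✓]
None equal 1, so ord_13(2) = 12: 2 is a primitive root.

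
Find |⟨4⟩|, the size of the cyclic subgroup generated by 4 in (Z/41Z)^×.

The order of 4 must divide φ(41) = 41 − 1 = 40 = 2^3 · 5.
Divisors of 40: 1, 2, 4, 5, 8, 10, 20, 40.
Compute 4^d (mod 41) for the divisors d until we hit 1:
4^1 ≡ 4 (mod 41)
4^2 ≡ 16 (mod 41)
4^4 ≡ 10 (mod 41)
4^5 ≡ 40 (mod 41)
4^8 ≡ 18 (mod 41)
4^10 ≡ 1 (mod 41) ✓
The smallest such exponent is 10, so the order of 4 is 10.

10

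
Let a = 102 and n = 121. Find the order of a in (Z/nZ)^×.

Since 102 ∈ (Z/121Z)^×, its order divides φ(121) = φ(11^2) = 11·(11−1) = 110 = 2 · 5 · 11.
Divisors of 110: 1, 2, 5, 10, 11, 22, 55, 110.
Check 102^d mod 121 for each divisor in increasing order:
102^1 ≡ 102
102^2 ≡ 119
102^5 ≡ 45
102^10 ≡ 89
102^11 ≡ 3
102^22 ≡ 9
102^55 ≡ 1
The smallest such exponent is 55, so the order of 102 is 55.

55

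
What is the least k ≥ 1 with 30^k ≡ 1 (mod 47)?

Since 30 ∈ (Z/47Z)^×, its order divides φ(47) = 47 − 1 = 46 = 2 · 23.
Divisors of 46: 1, 2, 23, 46.
Check 30^d mod 47 for each divisor in increasing order:
30^1 ≡ 30 (mod 47)
30^2 ≡ 7 (mod 47)
30^23 ≡ 46 (mod 47)
30^46 ≡ 1 (mod 47) ✓
Therefore the multiplicative order of 30 modulo 47 is 46.

46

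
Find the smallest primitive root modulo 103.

5

φ(103) = 103 − 1 = 102 = 2 · 3 · 17.
Test candidates g = 2, 3, … against the prime factors q ∈ {2, 3, 17} of φ(103): g is a generator iff g^(102/q) ≢ 1 for every such q.
g = 2: 2^51 ≡ 1 — hits 1, so not a primitive root.
g = 3: 3^51 ≡ 102; 3^34 ≡ 1 — hits 1, so not a primitive root.
g = 4: 4^51 ≡ 1 — hits 1, so not a primitive root.
g = 5: 5^51 ≡ 102; 5^34 ≡ 56; 5^6 ≡ 72 — none is 1, so 5 is a primitive root.
So 5 is the smallest generator of (Z/103Z)^×.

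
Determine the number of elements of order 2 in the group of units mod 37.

1

φ(37) = 37 − 1 = 36 = 2^2 · 3^2.
Since (Z/37Z)^× is cyclic of order 36, the number of elements of order d is φ(d) when d | 36 and 0 otherwise.
2 | 36, and φ(2) = 2 − 1 = 1.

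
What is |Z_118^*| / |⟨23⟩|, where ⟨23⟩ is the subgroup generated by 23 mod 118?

1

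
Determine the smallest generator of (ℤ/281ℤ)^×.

φ(281) = 281 − 1 = 280 = 2^3 · 5 · 7.
Test candidates g = 2, 3, … against the prime factors q ∈ {2, 5, 7} of φ(281): g is a generator iff g^(280/q) ≢ 1 for every such q.
g = 2: 2^140 ≡ 1 — hits 1, so not a primitive root.
g = 3: 3^140 ≡ 280; 3^56 ≡ 86; 3^40 ≡ 249 — none is 1, so 3 is a primitive root.
Hence the least primitive root of 281 is 3.

3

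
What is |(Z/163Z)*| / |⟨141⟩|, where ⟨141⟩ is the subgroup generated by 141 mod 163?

3

ord(141) | φ(163) = 163 − 1 = 162 = 2 · 3^4.
Divisors of 162: 1, 2, 3, 6, 9, 18, 27, 54, 81, 162.
Compute 141^d (mod 163) for the divisors d until we hit 1:
141^1 ≡ 141
141^2 ≡ 158
141^3 ≡ 110
141^6 ≡ 38
141^9 ≡ 105
141^18 ≡ 104
141^27 ≡ 162
141^54 ≡ 1
Thus |⟨141⟩| = ord(141) = 54.
The index is φ(163) / ord(141) = 162 / 54 = 3.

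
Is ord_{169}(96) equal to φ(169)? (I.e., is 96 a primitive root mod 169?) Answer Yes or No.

No

φ(169) = φ(13^2) = 13·(13−1) = 156 = 2^2 · 3 · 13.
An element g generates (Z/169Z)^× iff g^(156/q) ≢ 1 (mod 169) for each prime q ∈ {2, 3, 13}.
96^78 ≡ 168 (mod 169)  [q = 2: ≢ 1 ✓]
96^52 ≡ 1 (mod 169)  [q = 3: ≡ 1 ✗]
96^12 ≡ 131 (mod 169)  [q = 13: ≢ 1 ✓]
Since 96^52 ≡ 1, the order of 96 divides 52 < 156, so 96 is not a primitive root.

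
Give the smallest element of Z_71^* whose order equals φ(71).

7

φ(71) = 71 − 1 = 70 = 2 · 5 · 7.
Test candidates g = 2, 3, … against the prime factors q ∈ {2, 5, 7} of φ(71): g is a generator iff g^(70/q) ≢ 1 for every such q.
g = 2: 2^35 ≡ 1 — hits 1, so not a primitive root.
g = 3: 3^35 ≡ 1 — hits 1, so not a primitive root.
g = 4: 4^35 ≡ 1 — hits 1, so not a primitive root.
g = 5: 5^35 ≡ 1 — hits 1, so not a primitive root.
g = 6: 6^35 ≡ 1 — hits 1, so not a primitive root.
g = 7: 7^35 ≡ 70; 7^14 ≡ 54; 7^10 ≡ 45 — none is 1, so 7 is a primitive root.
So 7 is the smallest generator of (Z/71Z)^×.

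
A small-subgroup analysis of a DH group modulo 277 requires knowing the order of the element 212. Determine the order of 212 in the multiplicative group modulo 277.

276

ord(212) | φ(277) = 277 − 1 = 276 = 2^2 · 3 · 23.
Divisors of 276: 1, 2, 3, 4, 6, 12, 23, 46, 69, 92, 138, 276.
Compute 212^d (mod 277) for the divisors d until we hit 1:
212^1 ≡ 212 (mod 277)
212^2 ≡ 70 (mod 277)
212^3 ≡ 159 (mod 277)
212^4 ≡ 191 (mod 277)
212^6 ≡ 74 (mod 277)
212^12 ≡ 213 (mod 277)
212^23 ≡ 35 (mod 277)
212^46 ≡ 117 (mod 277)
212^69 ≡ 217 (mod 277)
212^92 ≡ 116 (mod 277)
212^138 ≡ 276 (mod 277)
212^276 ≡ 1 (mod 277) ✓
Therefore the multiplicative order of 212 modulo 277 is 276.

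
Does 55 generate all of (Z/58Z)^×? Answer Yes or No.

φ(58) = φ(2)·φ(29) = 1·28 = 28 = 2^2 · 7.
55 is a primitive root mod 58 iff 55^(φ(58)/q) ≢ 1 for every prime q | φ(58), i.e. q ∈ {2, 7}.
55^14 ≡ 57 (mod 58)  [q = 2: ≢ 1 ✓]
55^4 ≡ 23 (mod 58)  [q = 7: ≢ 1 ✓]
Every test exponent gives a nontrivial residue, hence 55 generates the full group.

Yes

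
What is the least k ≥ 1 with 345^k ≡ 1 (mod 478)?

ord(345) | φ(478) = φ(2)·φ(239) = 1·238 = 238 = 2 · 7 · 17.
Divisors of 238: 1, 2, 7, 14, 17, 34, 119, 238.
Compute 345^d (mod 478) for the divisors d until we hit 1:
345^1 ≡ 345 (mod 478)
345^2 ≡ 3 (mod 478)
345^7 ≡ 233 (mod 478)
345^14 ≡ 275 (mod 478)
345^17 ≡ 215 (mod 478)
345^34 ≡ 337 (mod 478)
345^119 ≡ 477 (mod 478)
345^238 ≡ 1 (mod 478) ✓
Therefore the multiplicative order of 345 modulo 478 is 238.

238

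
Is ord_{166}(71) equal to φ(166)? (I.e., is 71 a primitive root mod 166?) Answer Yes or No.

Yes

φ(166) = φ(2)·φ(83) = 1·82 = 82 = 2 · 41.
It suffices to check that the order of 71 is not a proper divisor of 82: compute 71^(82/q) for q ∈ {2, 41}.
71^41 ≡ 165 (mod 166)  [q = 2: ≢ 1 ✓]
71^2 ≡ 61 (mod 166)  [q = 41: ≢ 1 ✓]
None equal 1, so ord_166(71) = 82: 71 is a primitive root.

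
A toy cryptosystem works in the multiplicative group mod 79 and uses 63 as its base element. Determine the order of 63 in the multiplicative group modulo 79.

By Lagrange's theorem, ord_79(63) divides φ(79) = 79 − 1 = 78 = 2 · 3 · 13.
Divisors of 78: 1, 2, 3, 6, 13, 26, 39, 78.
Evaluate successive powers at the divisors of 78:
63^1 ≡ 63 (mod 79)
63^2 ≡ 19 (mod 79)
63^3 ≡ 12 (mod 79)
63^6 ≡ 65 (mod 79)
63^13 ≡ 24 (mod 79)
63^26 ≡ 23 (mod 79)
63^39 ≡ 78 (mod 79)
63^78 ≡ 1 (mod 79) ✓
Hence ord(63) = 78.

78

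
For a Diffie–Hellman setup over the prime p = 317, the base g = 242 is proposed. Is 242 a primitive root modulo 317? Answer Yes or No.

Yes

φ(317) = 317 − 1 = 316 = 2^2 · 79.
Test 242^(316/q) mod 317 for each prime factor q of 316:
242^158 ≡ 316 (mod 317)  [q = 2: ≢ 1 ✓]
242^4 ≡ 221 (mod 317)  [q = 79: ≢ 1 ✓]
Every test exponent gives a nontrivial residue, hence 242 generates the full group.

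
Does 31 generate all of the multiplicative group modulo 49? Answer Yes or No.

No

φ(49) = φ(7^2) = 7·(7−1) = 42 = 2 · 3 · 7.
An element g generates (Z/49Z)^× iff g^(42/q) ≢ 1 (mod 49) for each prime q ∈ {2, 3, 7}.
31^21 ≡ 48 (mod 49)  [q = 2: ≢ 1 ✓]
31^14 ≡ 30 (mod 49)  [q = 3: ≢ 1 ✓]
31^6 ≡ 1 (mod 49)  [q = 7: ≡ 1 ✗]
Since 31^6 ≡ 1, the order of 31 divides 6 < 42, so 31 is not a primitive root.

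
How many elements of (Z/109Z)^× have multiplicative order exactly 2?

1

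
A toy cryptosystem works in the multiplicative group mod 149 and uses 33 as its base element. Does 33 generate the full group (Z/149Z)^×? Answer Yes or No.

No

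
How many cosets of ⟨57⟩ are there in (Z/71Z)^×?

14

Since 57 ∈ (Z/71Z)^×, its order divides φ(71) = 71 − 1 = 70 = 2 · 5 · 7.
Divisors of 70: 1, 2, 5, 7, 10, 14, 35, 70.
Check 57^d mod 71 for each divisor in increasing order:
57^1 ≡ 57
57^2 ≡ 54
57^5 ≡ 1
Thus |⟨57⟩| = ord(57) = 5.
Index = |(Z/71Z)^×| / |⟨57⟩| = 70 / 5 = 14.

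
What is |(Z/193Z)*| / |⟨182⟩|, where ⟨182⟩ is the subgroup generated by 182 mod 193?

3

ord(182) | φ(193) = 193 − 1 = 192 = 2^6 · 3.
Divisors of 192: 1, 2, 3, 4, 6, 8, 12, 16, 24, 32, 48, 64, 96, 192.
Evaluate successive powers at the divisors of 192:
182^1 ≡ 182 (mod 193)
182^2 ≡ 121 (mod 193)
182^3 ≡ 20 (mod 193)
182^4 ≡ 166 (mod 193)
182^6 ≡ 14 (mod 193)
182^8 ≡ 150 (mod 193)
182^12 ≡ 3 (mod 193)
182^16 ≡ 112 (mod 193)
182^24 ≡ 9 (mod 193)
182^32 ≡ 192 (mod 193)
182^48 ≡ 81 (mod 193)
182^64 ≡ 1 (mod 193) ✓
The order of 182 is 64, so the subgroup it generates has 64 elements.
Index = |(Z/193Z)^×| / |⟨182⟩| = 192 / 64 = 3.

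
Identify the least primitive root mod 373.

φ(373) = 373 − 1 = 372 = 2^2 · 3 · 31.
Test candidates g = 2, 3, … against the prime factors q ∈ {2, 3, 31} of φ(373): g is a generator iff g^(372/q) ≢ 1 for every such q.
g = 2: 2^186 ≡ 372; 2^124 ≡ 284; 2^12 ≡ 366 — none is 1, so 2 is a primitive root.
The smallest primitive root modulo 373 is 2.

2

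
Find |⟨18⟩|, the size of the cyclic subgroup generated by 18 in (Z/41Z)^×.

5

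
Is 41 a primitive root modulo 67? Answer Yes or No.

Yes

φ(67) = 67 − 1 = 66 = 2 · 3 · 11.
Test 41^(66/q) mod 67 for each prime factor q of 66:
41^33 ≡ 66 (mod 67)  [q = 2: ≢ 1 ✓]
41^22 ≡ 29 (mod 67)  [q = 3: ≢ 1 ✓]
41^6 ≡ 15 (mod 67)  [q = 11: ≢ 1 ✓]
Every test exponent gives a nontrivial residue, hence 41 generates the full group.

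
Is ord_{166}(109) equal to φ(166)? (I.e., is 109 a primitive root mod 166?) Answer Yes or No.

No

φ(166) = φ(2)·φ(83) = 1·82 = 82 = 2 · 41.
109 is a primitive root mod 166 iff 109^(φ(166)/q) ≢ 1 for every prime q | φ(166), i.e. q ∈ {2, 41}.
109^41 ≡ 1 (mod 166)  [q = 2: ≡ 1 ✗]
109^2 ≡ 95 (mod 166)  [q = 41: ≢ 1 ✓]
109^41 ≡ 1 shows ord(109) | 41, strictly less than φ(166); not a primitive root.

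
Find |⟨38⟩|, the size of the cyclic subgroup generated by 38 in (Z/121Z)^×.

55

Since 38 ∈ (Z/121Z)^×, its order divides φ(121) = φ(11^2) = 11·(11−1) = 110 = 2 · 5 · 11.
Divisors of 110: 1, 2, 5, 10, 11, 22, 55, 110.
Evaluate successive powers at the divisors of 110:
38^1 ≡ 38 (mod 121)
38^2 ≡ 113 (mod 121)
38^5 ≡ 12 (mod 121)
38^10 ≡ 23 (mod 121)
38^11 ≡ 27 (mod 121)
38^22 ≡ 3 (mod 121)
38^55 ≡ 1 (mod 121) ✓
Hence ord(38) = 55.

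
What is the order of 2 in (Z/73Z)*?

9

The order of 2 must divide φ(73) = 73 − 1 = 72 = 2^3 · 3^2.
Divisors of 72: 1, 2, 3, 4, 6, 8, 9, 12, 18, 24, 36, 72.
Test each divisor d:
2^1 ≡ 2
2^2 ≡ 4
2^3 ≡ 8
2^4 ≡ 16
2^6 ≡ 64
2^8 ≡ 37
2^9 ≡ 1
Hence ord(2) = 9.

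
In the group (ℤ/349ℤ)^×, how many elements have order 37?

0

φ(349) = 349 − 1 = 348 = 2^2 · 3 · 29.
(Z/349Z)^× is cyclic (|G| = 348); a cyclic group of order m has exactly φ(d) elements of each order d | m, and none otherwise.
Here 348 is not a multiple of 37, so there are no elements of order 37.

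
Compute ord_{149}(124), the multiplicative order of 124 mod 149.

74

By Lagrange's theorem, ord_149(124) divides φ(149) = 149 − 1 = 148 = 2^2 · 37.
Divisors of 148: 1, 2, 4, 37, 74, 148.
Evaluate successive powers at the divisors of 148:
124^1 ≡ 124
124^2 ≡ 29
124^4 ≡ 96
124^37 ≡ 148
124^74 ≡ 1
Hence ord(124) = 74.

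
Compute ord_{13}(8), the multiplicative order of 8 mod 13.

ord(8) | φ(13) = 13 − 1 = 12 = 2^2 · 3.
Divisors of 12: 1, 2, 3, 4, 6, 12.
Test each divisor d:
8^1 ≡ 8 (mod 13)
8^2 ≡ 12 (mod 13)
8^3 ≡ 5 (mod 13)
8^4 ≡ 1 (mod 13) ✓
So ord_13(8) = 4.

4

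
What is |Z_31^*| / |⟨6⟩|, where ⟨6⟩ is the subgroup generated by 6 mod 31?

5

By Lagrange's theorem, ord_31(6) divides φ(31) = 31 − 1 = 30 = 2 · 3 · 5.
Divisors of 30: 1, 2, 3, 5, 6, 10, 15, 30.
Compute 6^d (mod 31) for the divisors d until we hit 1:
6^1 ≡ 6
6^2 ≡ 5
6^3 ≡ 30
6^5 ≡ 26
6^6 ≡ 1
Thus |⟨6⟩| = ord(6) = 6.
Index = |(Z/31Z)^×| / |⟨6⟩| = 30 / 6 = 5.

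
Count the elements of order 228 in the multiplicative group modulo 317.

0

φ(317) = 317 − 1 = 316 = 2^2 · 79.
In a cyclic group of order 316, there are φ(d) elements of order d for each divisor d of 316, and zero for non-divisors.
228 does not divide 316, so no element of (Z/317Z)^× has order 228.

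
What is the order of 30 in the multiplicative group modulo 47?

By Lagrange's theorem, ord_47(30) divides φ(47) = 47 − 1 = 46 = 2 · 23.
Divisors of 46: 1, 2, 23, 46.
Evaluate successive powers at the divisors of 46:
30^1 ≡ 30
30^2 ≡ 7
30^23 ≡ 46
30^46 ≡ 1
Therefore the multiplicative order of 30 modulo 47 is 46.

46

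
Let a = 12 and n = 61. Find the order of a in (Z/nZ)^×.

The order of 12 must divide φ(61) = 61 − 1 = 60 = 2^2 · 3 · 5.
Divisors of 60: 1, 2, 3, 4, 5, 6, 10, 12, 15, 20, 30, 60.
Check 12^d mod 61 for each divisor in increasing order:
12^1 ≡ 12 (mod 61)
12^2 ≡ 22 (mod 61)
12^3 ≡ 20 (mod 61)
12^4 ≡ 57 (mod 61)
12^5 ≡ 13 (mod 61)
12^6 ≡ 34 (mod 61)
12^10 ≡ 47 (mod 61)
12^12 ≡ 58 (mod 61)
12^15 ≡ 1 (mod 61) ✓
The smallest such exponent is 15, so the order of 12 is 15.

15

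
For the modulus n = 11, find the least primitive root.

2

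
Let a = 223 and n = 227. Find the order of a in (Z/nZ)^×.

226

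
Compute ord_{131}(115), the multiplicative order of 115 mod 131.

130

By Lagrange's theorem, ord_131(115) divides φ(131) = 131 − 1 = 130 = 2 · 5 · 13.
Divisors of 130: 1, 2, 5, 10, 13, 26, 65, 130.
Test each divisor d:
115^1 ≡ 115
115^2 ≡ 125
115^5 ≡ 79
115^10 ≡ 84
115^13 ≡ 73
115^26 ≡ 89
115^65 ≡ 130
115^130 ≡ 1
So ord_131(115) = 130.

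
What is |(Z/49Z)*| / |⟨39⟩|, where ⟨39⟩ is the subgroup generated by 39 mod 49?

By Lagrange's theorem, ord_49(39) divides φ(49) = φ(7^2) = 7·(7−1) = 42 = 2 · 3 · 7.
Divisors of 42: 1, 2, 3, 6, 7, 14, 21, 42.
Test each divisor d:
39^1 ≡ 39
39^2 ≡ 2
39^3 ≡ 29
39^6 ≡ 8
39^7 ≡ 18
39^14 ≡ 30
39^21 ≡ 1
So ord_49(39) = 21, hence |⟨39⟩| = 21.
Index = |(Z/49Z)^×| / |⟨39⟩| = 42 / 21 = 2.

2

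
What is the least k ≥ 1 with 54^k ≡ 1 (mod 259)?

By Lagrange's theorem, ord_259(54) divides φ(259) = φ(7·37) = (7−1)·(37−1) = 6·36 = 216 = 2^3 · 3^3.
Divisors of 216: 1, 2, 3, 4, 6, 8, 9, 12, 18, 24, 27, 36, 54, 72, 108, 216.
Evaluate successive powers at the divisors of 216:
54^1 ≡ 54
54^2 ≡ 67
54^3 ≡ 251
54^4 ≡ 86
54^6 ≡ 64
54^8 ≡ 144
54^9 ≡ 6
54^12 ≡ 211
54^18 ≡ 36
54^24 ≡ 232
54^27 ≡ 216
54^36 ≡ 1
Therefore the multiplicative order of 54 modulo 259 is 36.

36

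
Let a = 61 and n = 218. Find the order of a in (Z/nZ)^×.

Since 61 ∈ (Z/218Z)^×, its order divides φ(218) = φ(2)·φ(109) = 1·108 = 108 = 2^2 · 3^3.
Divisors of 108: 1, 2, 3, 4, 6, 9, 12, 18, 27, 36, 54, 108.
Check 61^d mod 218 for each divisor in increasing order:
61^1 ≡ 61 (mod 218)
61^2 ≡ 15 (mod 218)
61^3 ≡ 43 (mod 218)
61^4 ≡ 7 (mod 218)
61^6 ≡ 105 (mod 218)
61^9 ≡ 155 (mod 218)
61^12 ≡ 125 (mod 218)
61^18 ≡ 45 (mod 218)
61^27 ≡ 217 (mod 218)
61^36 ≡ 63 (mod 218)
61^54 ≡ 1 (mod 218) ✓
So ord_218(61) = 54.

54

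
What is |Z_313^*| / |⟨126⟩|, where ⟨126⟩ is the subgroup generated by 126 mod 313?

1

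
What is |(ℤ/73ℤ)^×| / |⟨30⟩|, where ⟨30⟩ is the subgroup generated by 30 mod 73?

3

By Lagrange's theorem, ord_73(30) divides φ(73) = 73 − 1 = 72 = 2^3 · 3^2.
Divisors of 72: 1, 2, 3, 4, 6, 8, 9, 12, 18, 24, 36, 72.
Test each divisor d:
30^1 ≡ 30 (mod 73)
30^2 ≡ 24 (mod 73)
30^3 ≡ 63 (mod 73)
30^4 ≡ 65 (mod 73)
30^6 ≡ 27 (mod 73)
30^8 ≡ 64 (mod 73)
30^9 ≡ 22 (mod 73)
30^12 ≡ 72 (mod 73)
30^18 ≡ 46 (mod 73)
30^24 ≡ 1 (mod 73) ✓
Thus |⟨30⟩| = ord(30) = 24.
[(Z/73Z)^× : ⟨30⟩] = 72/24 = 3.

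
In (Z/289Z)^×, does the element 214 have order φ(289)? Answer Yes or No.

φ(289) = φ(17^2) = 17·(17−1) = 272 = 2^4 · 17.
Test 214^(272/q) mod 289 for each prime factor q of 272:
214^136 ≡ 288 (mod 289)  [q = 2: ≢ 1 ✓]
214^16 ≡ 1 (mod 289)  [q = 17: ≡ 1 ✗]
214^16 ≡ 1 shows ord(214) | 16, strictly less than φ(289); not a primitive root.

No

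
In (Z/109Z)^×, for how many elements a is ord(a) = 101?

φ(109) = 109 − 1 = 108 = 2^2 · 3^3.
In a cyclic group of order 108, there are φ(d) elements of order d for each divisor d of 108, and zero for non-divisors.
Here 108 is not a multiple of 101, so there are no elements of order 101.

0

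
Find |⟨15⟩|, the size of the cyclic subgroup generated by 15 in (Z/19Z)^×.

Since 15 ∈ (Z/19Z)^×, its order divides φ(19) = 19 − 1 = 18 = 2 · 3^2.
Divisors of 18: 1, 2, 3, 6, 9, 18.
Check 15^d mod 19 for each divisor in increasing order:
15^1 ≡ 15 (mod 19)
15^2 ≡ 16 (mod 19)
15^3 ≡ 12 (mod 19)
15^6 ≡ 11 (mod 19)
15^9 ≡ 18 (mod 19)
15^18 ≡ 1 (mod 19) ✓
Therefore the multiplicative order of 15 modulo 19 is 18.

18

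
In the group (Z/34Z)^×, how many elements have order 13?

0

φ(34) = φ(2)·φ(17) = 1·16 = 16 = 2^4.
(Z/34Z)^× is cyclic (|G| = 16); a cyclic group of order m has exactly φ(d) elements of each order d | m, and none otherwise.
13 does not divide 16, so no element of (Z/34Z)^× has order 13.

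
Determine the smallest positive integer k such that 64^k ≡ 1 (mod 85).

4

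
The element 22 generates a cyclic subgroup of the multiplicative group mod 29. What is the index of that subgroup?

2

ord(22) | φ(29) = 29 − 1 = 28 = 2^2 · 7.
Divisors of 28: 1, 2, 4, 7, 14, 28.
Compute 22^d (mod 29) for the divisors d until we hit 1:
22^1 ≡ 22
22^2 ≡ 20
22^4 ≡ 23
22^7 ≡ 28
22^14 ≡ 1
Thus |⟨22⟩| = ord(22) = 14.
[(Z/29Z)^× : ⟨22⟩] = 28/14 = 2.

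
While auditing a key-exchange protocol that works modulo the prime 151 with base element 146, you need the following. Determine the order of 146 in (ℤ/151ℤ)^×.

150

By Lagrange's theorem, ord_151(146) divides φ(151) = 151 − 1 = 150 = 2 · 3 · 5^2.
Divisors of 150: 1, 2, 3, 5, 6, 10, 15, 25, 30, 50, 75, 150.
Test each divisor d:
146^1 ≡ 146 (mod 151)
146^2 ≡ 25 (mod 151)
146^3 ≡ 26 (mod 151)
146^5 ≡ 46 (mod 151)
146^6 ≡ 72 (mod 151)
146^10 ≡ 2 (mod 151)
146^15 ≡ 92 (mod 151)
146^25 ≡ 33 (mod 151)
146^30 ≡ 8 (mod 151)
146^50 ≡ 32 (mod 151)
146^75 ≡ 150 (mod 151)
146^150 ≡ 1 (mod 151) ✓
The smallest such exponent is 150, so the order of 146 is 150.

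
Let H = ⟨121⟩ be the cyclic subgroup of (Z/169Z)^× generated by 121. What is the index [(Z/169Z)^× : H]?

2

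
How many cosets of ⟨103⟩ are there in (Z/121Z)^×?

By Lagrange's theorem, ord_121(103) divides φ(121) = φ(11^2) = 11·(11−1) = 110 = 2 · 5 · 11.
Divisors of 110: 1, 2, 5, 10, 11, 22, 55, 110.
Test each divisor d:
103^1 ≡ 103 (mod 121)
103^2 ≡ 82 (mod 121)
103^5 ≡ 89 (mod 121)
103^10 ≡ 56 (mod 121)
103^11 ≡ 81 (mod 121)
103^22 ≡ 27 (mod 121)
103^55 ≡ 1 (mod 121) ✓
Thus |⟨103⟩| = ord(103) = 55.
[(Z/121Z)^× : ⟨103⟩] = 110/55 = 2.

2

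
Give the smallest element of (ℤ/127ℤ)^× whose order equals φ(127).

3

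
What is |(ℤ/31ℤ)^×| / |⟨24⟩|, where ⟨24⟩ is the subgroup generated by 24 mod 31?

The order of 24 must divide φ(31) = 31 − 1 = 30 = 2 · 3 · 5.
Divisors of 30: 1, 2, 3, 5, 6, 10, 15, 30.
Test each divisor d:
24^1 ≡ 24 (mod 31)
24^2 ≡ 18 (mod 31)
24^3 ≡ 29 (mod 31)
24^5 ≡ 26 (mod 31)
24^6 ≡ 4 (mod 31)
24^10 ≡ 25 (mod 31)
24^15 ≡ 30 (mod 31)
24^30 ≡ 1 (mod 31) ✓
The order of 24 is 30, so the subgroup it generates has 30 elements.
Index = |(Z/31Z)^×| / |⟨24⟩| = 30 / 30 = 1.

1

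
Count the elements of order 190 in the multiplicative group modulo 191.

φ(191) = 191 − 1 = 190 = 2 · 5 · 19.
In a cyclic group of order 190, there are φ(d) elements of order d for each divisor d of 190, and zero for non-divisors.
190 = 2 · 5 · 19 divides 190, and φ(190) = 72.

72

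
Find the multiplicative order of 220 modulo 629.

36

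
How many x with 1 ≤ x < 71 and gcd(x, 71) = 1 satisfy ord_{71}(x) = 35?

φ(71) = 71 − 1 = 70 = 2 · 5 · 7.
Since (Z/71Z)^× is cyclic of order 70, the number of elements of order d is φ(d) when d | 70 and 0 otherwise.
35 = 5 · 7 divides 70, and φ(35) = 24.

24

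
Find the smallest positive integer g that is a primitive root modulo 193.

φ(193) = 193 − 1 = 192 = 2^6 · 3.
Test candidates g = 2, 3, … against the prime factors q ∈ {2, 3} of φ(193): g is a generator iff g^(192/q) ≢ 1 for every such q.
g = 2: 2^96 ≡ 1 — hits 1, so not a primitive root.
g = 3: 3^96 ≡ 1 — hits 1, so not a primitive root.
g = 4: 4^96 ≡ 1 — hits 1, so not a primitive root.
g = 5: 5^96 ≡ 192; 5^64 ≡ 84 — none is 1, so 5 is a primitive root.
So 5 is the smallest generator of (Z/193Z)^×.

5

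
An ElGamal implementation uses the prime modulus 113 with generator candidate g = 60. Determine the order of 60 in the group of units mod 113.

28

By Lagrange's theorem, ord_113(60) divides φ(113) = 113 − 1 = 112 = 2^4 · 7.
Divisors of 112: 1, 2, 4, 7, 8, 14, 16, 28, 56, 112.
Compute 60^d (mod 113) for the divisors d until we hit 1:
60^1 ≡ 60
60^2 ≡ 97
60^4 ≡ 30
60^7 ≡ 15
60^8 ≡ 109
60^14 ≡ 112
60^16 ≡ 16
60^28 ≡ 1
Hence ord(60) = 28.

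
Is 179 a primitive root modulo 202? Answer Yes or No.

No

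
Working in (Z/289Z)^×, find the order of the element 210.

272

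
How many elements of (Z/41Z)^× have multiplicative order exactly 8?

φ(41) = 41 − 1 = 40 = 2^3 · 5.
In a cyclic group of order 40, there are φ(d) elements of order d for each divisor d of 40, and zero for non-divisors.
8 = 2^3 divides 40, and φ(8) = 4.

4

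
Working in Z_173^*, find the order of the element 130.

86

The order of 130 must divide φ(173) = 173 − 1 = 172 = 2^2 · 43.
Divisors of 172: 1, 2, 4, 43, 86, 172.
Check 130^d mod 173 for each divisor in increasing order:
130^1 ≡ 130 (mod 173)
130^2 ≡ 119 (mod 173)
130^4 ≡ 148 (mod 173)
130^43 ≡ 172 (mod 173)
130^86 ≡ 1 (mod 173) ✓
Therefore the multiplicative order of 130 modulo 173 is 86.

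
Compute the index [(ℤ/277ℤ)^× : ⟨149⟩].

ord(149) | φ(277) = 277 − 1 = 276 = 2^2 · 3 · 23.
Divisors of 276: 1, 2, 3, 4, 6, 12, 23, 46, 69, 92, 138, 276.
Check 149^d mod 277 for each divisor in increasing order:
149^1 ≡ 149 (mod 277)
149^2 ≡ 41 (mod 277)
149^3 ≡ 15 (mod 277)
149^4 ≡ 19 (mod 277)
149^6 ≡ 225 (mod 277)
149^12 ≡ 211 (mod 277)
149^23 ≡ 217 (mod 277)
149^46 ≡ 276 (mod 277)
149^69 ≡ 60 (mod 277)
149^92 ≡ 1 (mod 277) ✓
So ord_277(149) = 92, hence |⟨149⟩| = 92.
[(Z/277Z)^× : ⟨149⟩] = 276/92 = 3.

3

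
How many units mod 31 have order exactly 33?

0

φ(31) = 31 − 1 = 30 = 2 · 3 · 5.
(Z/31Z)^× is cyclic (|G| = 30); a cyclic group of order m has exactly φ(d) elements of each order d | m, and none otherwise.
Here 30 is not a multiple of 33, so there are no elements of order 33.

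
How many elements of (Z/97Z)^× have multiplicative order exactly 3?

φ(97) = 97 − 1 = 96 = 2^5 · 3.
(Z/97Z)^× is cyclic (|G| = 96); a cyclic group of order m has exactly φ(d) elements of each order d | m, and none otherwise.
3 | 96, and φ(3) = 3 − 1 = 2.

2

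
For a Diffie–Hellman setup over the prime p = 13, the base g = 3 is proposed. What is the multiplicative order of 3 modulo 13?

3

By Lagrange's theorem, ord_13(3) divides φ(13) = 13 − 1 = 12 = 2^2 · 3.
Divisors of 12: 1, 2, 3, 4, 6, 12.
Evaluate successive powers at the divisors of 12:
3^1 ≡ 3
3^2 ≡ 9
3^3 ≡ 1
So ord_13(3) = 3.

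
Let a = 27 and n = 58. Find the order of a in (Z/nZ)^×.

28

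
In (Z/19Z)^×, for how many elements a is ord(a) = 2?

1

φ(19) = 19 − 1 = 18 = 2 · 3^2.
In a cyclic group of order 18, there are φ(d) elements of order d for each divisor d of 18, and zero for non-divisors.
2 | 18, and φ(2) = 2 − 1 = 1.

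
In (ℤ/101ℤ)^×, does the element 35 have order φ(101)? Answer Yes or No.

φ(101) = 101 − 1 = 100 = 2^2 · 5^2.
35 is a primitive root mod 101 iff 35^(φ(101)/q) ≢ 1 for every prime q | φ(101), i.e. q ∈ {2, 5}.
35^50 ≡ 100 (mod 101)  [q = 2: ≢ 1 ✓]
35^20 ≡ 87 (mod 101)  [q = 5: ≢ 1 ✓]
None equal 1, so ord_101(35) = 100: 35 is a primitive root.

Yes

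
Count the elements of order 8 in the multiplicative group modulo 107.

0

φ(107) = 107 − 1 = 106 = 2 · 53.
In a cyclic group of order 106, there are φ(d) elements of order d for each divisor d of 106, and zero for non-divisors.
Since 8 ∤ 106, the count is 0.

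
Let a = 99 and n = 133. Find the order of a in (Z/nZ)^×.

9

ord(99) | φ(133) = φ(7·19) = (7−1)·(19−1) = 6·18 = 108 = 2^2 · 3^3.
Divisors of 108: 1, 2, 3, 4, 6, 9, 12, 18, 27, 36, 54, 108.
Test each divisor d:
99^1 ≡ 99 (mod 133)
99^2 ≡ 92 (mod 133)
99^3 ≡ 64 (mod 133)
99^4 ≡ 85 (mod 133)
99^6 ≡ 106 (mod 133)
99^9 ≡ 1 (mod 133) ✓
Therefore the multiplicative order of 99 modulo 133 is 9.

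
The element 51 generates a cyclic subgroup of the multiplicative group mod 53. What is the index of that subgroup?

1

By Lagrange's theorem, ord_53(51) divides φ(53) = 53 − 1 = 52 = 2^2 · 13.
Divisors of 52: 1, 2, 4, 13, 26, 52.
Compute 51^d (mod 53) for the divisors d until we hit 1:
51^1 ≡ 51
51^2 ≡ 4
51^4 ≡ 16
51^13 ≡ 23
51^26 ≡ 52
51^52 ≡ 1
So ord_53(51) = 52, hence |⟨51⟩| = 52.
The index is φ(53) / ord(51) = 52 / 52 = 1.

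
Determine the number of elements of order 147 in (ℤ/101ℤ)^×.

0

φ(101) = 101 − 1 = 100 = 2^2 · 5^2.
(Z/101Z)^× is cyclic (|G| = 100); a cyclic group of order m has exactly φ(d) elements of each order d | m, and none otherwise.
Since 147 ∤ 100, the count is 0.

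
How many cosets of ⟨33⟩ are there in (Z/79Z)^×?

3

Since 33 ∈ (Z/79Z)^×, its order divides φ(79) = 79 − 1 = 78 = 2 · 3 · 13.
Divisors of 78: 1, 2, 3, 6, 13, 26, 39, 78.
Compute 33^d (mod 79) for the divisors d until we hit 1:
33^1 ≡ 33
33^2 ≡ 62
33^3 ≡ 71
33^6 ≡ 64
33^13 ≡ 78
33^26 ≡ 1
The order of 33 is 26, so the subgroup it generates has 26 elements.
The index is φ(79) / ord(33) = 78 / 26 = 3.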